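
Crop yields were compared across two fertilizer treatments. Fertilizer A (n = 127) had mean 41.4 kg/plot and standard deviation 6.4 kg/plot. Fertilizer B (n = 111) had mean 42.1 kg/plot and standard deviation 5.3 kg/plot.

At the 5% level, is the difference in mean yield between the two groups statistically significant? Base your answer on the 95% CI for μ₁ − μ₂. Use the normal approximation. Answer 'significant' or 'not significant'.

not significant

Standard errors of each mean: 6.4/√127 = 0.5679 and 5.3/√111 = 0.5031.
SE(x̄₁ − x̄₂) = √(0.5679² + 0.5031²) = 0.7587 for independent samples with unequal variances.
With z* = 1.960, the margin is 1.960 × 0.7587 = 1.4871.
x̄₁ − x̄₂ = 41.4 − 42.1 = -0.7000; the interval is -0.7000 ± 1.4871 = (-2.1871, 0.7871).
The interval (-2.1871, 0.7871) contains 0, so the difference is not significant.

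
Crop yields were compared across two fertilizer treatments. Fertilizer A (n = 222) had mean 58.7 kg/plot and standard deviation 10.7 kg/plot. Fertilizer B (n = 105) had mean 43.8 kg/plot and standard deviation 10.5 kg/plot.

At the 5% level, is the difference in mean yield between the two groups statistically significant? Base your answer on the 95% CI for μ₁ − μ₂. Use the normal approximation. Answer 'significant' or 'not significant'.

significant

SE₁ = s₁/√n₁ = 10.7/√222 = 0.7181; SE₂ = 10.5/√105 = 1.0247.
Independent samples, unequal variances: SE_diff = √(SE₁² + SE₂²) = √(0.51566761 + 1.05001009) = 1.2513.
z* = 1.960, so margin of error = 1.960 × 1.2513 = 2.4525.
Difference in means = 58.7 − 43.8 = 14.9000.
14.9000 ± 2.4525 → (12.4475, 17.3525).
The interval (12.4475, 17.3525) does not contain 0, so the difference is significant.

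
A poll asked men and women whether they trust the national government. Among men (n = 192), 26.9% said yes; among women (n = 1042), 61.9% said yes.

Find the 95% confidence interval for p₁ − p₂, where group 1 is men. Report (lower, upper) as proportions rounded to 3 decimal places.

Each SE is √(p̂(1−p̂)/n): √(0.2690·0.7310/192) = 0.03200 and √(0.6190·0.3810/1042) = 0.01504.
SE(p̂₁ − p̂₂) = √(SE₁² + SE₂²) = √(0.001024 + 0.0002262016) = 0.03536, since the two samples are independent.
At 95% confidence z* = 1.960; margin = 1.960 × 0.03536 = 0.06931.
The difference is 0.2690 − 0.6190 = -0.3500, so the interval is -0.3500 ± 0.06931 = (-0.419, -0.281).

(-0.419, -0.281)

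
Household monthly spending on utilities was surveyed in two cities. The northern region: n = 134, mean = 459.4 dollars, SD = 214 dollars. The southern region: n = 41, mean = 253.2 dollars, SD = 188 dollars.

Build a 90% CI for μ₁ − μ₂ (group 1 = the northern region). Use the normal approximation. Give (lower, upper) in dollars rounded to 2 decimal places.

Per-group SEs: s₁/√n₁ = 214/√134 = 18.4868, s₂/√n₂ = 188/√41 = 29.3607.
Unpooled SE of the difference: √(341.76177424 + 862.05070449) = 34.6960.
Margin of error = z* · SE = 1.645 × 34.6960 = 57.0749.
x̄₁ − x̄₂ = 459.4 − 253.2 = 206.2000.
CI: 206.2000 ± 57.0749 = (149.13, 263.27).

(149.13, 263.27)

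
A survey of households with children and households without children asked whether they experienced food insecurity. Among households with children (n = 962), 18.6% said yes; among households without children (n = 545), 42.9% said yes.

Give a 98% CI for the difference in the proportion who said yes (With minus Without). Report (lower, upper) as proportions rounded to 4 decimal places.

(-0.3003, -0.1857)

The two standard errors are √(0.1860×0.8140/962) = 0.01255 and √(0.4290×0.5710/545) = 0.02120.
Because the samples are independent, SE_diff = √(0.01255² + 0.02120²) = 0.02464.
Using z* = 2.326 for 98%, ME = 2.326 × 0.02464 = 0.05731.
p̂₁ − p̂₂ = -0.2430; interval -0.2430 ± 0.05731 gives (-0.3003, -0.1857).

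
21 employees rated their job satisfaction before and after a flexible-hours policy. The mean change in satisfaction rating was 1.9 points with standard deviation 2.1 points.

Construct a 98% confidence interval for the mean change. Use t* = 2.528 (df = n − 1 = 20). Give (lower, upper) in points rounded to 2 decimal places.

(0.74, 3.06)

Paired design: SE = s_d/√n = 2.1/√21 = 0.4583.
t* = 2.528; margin of error = 2.528 × 0.4583 = 1.1586.
1.9 ± 1.1586 → (0.74, 3.06).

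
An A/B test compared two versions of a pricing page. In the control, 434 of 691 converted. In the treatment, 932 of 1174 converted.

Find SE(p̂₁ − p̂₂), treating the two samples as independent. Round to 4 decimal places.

First, p̂₁ = 434/691 = 0.6281; p̂₂ = 932/1174 = 0.7939.
The two standard errors are √(0.6281×0.3719/691) = 0.01839 and √(0.7939×0.2061/1174) = 0.01181.
Because the samples are independent, SE_diff = √(0.01839² + 0.01181²) = 0.02186.

0.0219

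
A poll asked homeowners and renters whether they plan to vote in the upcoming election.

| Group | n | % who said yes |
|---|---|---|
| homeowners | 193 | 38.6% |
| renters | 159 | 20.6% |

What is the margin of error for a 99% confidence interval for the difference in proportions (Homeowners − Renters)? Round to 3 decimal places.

0.122

The two standard errors are √(0.3860×0.6140/193) = 0.03504 and √(0.2060×0.7940/159) = 0.03207.
Because the samples are independent, SE_diff = √(0.03504² + 0.03207²) = 0.04750.
Using z* = 2.576 for 99%, ME = 2.576 × 0.04750 = 0.12236.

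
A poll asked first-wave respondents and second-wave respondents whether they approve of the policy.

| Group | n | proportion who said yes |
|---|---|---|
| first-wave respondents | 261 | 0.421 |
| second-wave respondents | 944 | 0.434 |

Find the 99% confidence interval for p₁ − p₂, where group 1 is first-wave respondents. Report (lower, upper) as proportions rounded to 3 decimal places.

Each SE is √(p̂(1−p̂)/n): √(0.4210·0.5790/261) = 0.03056 and √(0.4340·0.5660/944) = 0.01613.
SE(p̂₁ − p̂₂) = √(SE₁² + SE₂²) = √(0.0009339136 + 0.0002601769) = 0.03456, since the two samples are independent.
At 99% confidence z* = 2.576; margin = 2.576 × 0.03456 = 0.08903.
The difference is 0.4210 − 0.4340 = -0.0130, so the interval is -0.0130 ± 0.08903 = (-0.102, 0.076).

(-0.102, 0.076)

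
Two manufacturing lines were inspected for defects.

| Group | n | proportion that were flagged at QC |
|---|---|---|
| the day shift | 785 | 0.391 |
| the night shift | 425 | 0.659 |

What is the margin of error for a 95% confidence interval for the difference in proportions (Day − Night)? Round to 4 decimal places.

0.0565

SE₁ = √(p̂₁(1−p̂₁)/n₁) = √(0.3910·0.6090/785) = 0.01742; SE₂ = √(0.6590·0.3410/425) = 0.02299.
Independent samples: SE of the difference = √(SE₁² + SE₂²) = √(0.0003034564 + 0.0005285401) = 0.02884.
z* for 95% confidence is 1.960, so the margin of error is 1.960 × 0.02884 = 0.05653.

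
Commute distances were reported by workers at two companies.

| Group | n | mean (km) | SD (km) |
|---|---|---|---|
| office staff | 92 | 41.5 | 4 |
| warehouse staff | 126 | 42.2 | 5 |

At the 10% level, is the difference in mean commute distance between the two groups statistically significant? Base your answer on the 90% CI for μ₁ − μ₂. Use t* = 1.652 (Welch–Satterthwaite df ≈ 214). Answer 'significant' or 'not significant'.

Standard errors of each mean: 4/√92 = 0.4170 and 5/√126 = 0.4454.
SE(x̄₁ − x̄₂) = √(0.4170² + 0.4454²) = 0.6101 for independent samples with unequal variances.
With t* = 1.652, the margin is 1.652 × 0.6101 = 1.0079.
x̄₁ − x̄₂ = 41.5 − 42.2 = -0.7000; the interval is -0.7000 ± 1.0079 = (-1.7079, 0.3079).
The interval (-1.7079, 0.3079) contains 0, so the difference is not significant.

not significant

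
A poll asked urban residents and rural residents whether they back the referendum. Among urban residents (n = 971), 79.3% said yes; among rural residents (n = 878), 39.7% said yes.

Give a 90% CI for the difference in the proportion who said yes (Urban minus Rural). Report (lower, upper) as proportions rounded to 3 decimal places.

(0.361, 0.431)

SE₁ = √(p̂₁(1−p̂₁)/n₁) = √(0.7930·0.2070/971) = 0.01300; SE₂ = √(0.3970·0.6030/878) = 0.01651.
Independent samples: SE of the difference = √(SE₁² + SE₂²) = √(0.000169 + 0.0002725801) = 0.02101.
z* for 90% confidence is 1.645, so the margin of error is 1.645 × 0.02101 = 0.03456.
Point estimate p̂₁ − p̂₂ = 0.7930 − 0.3970 = 0.3960.
0.3960 ± 0.03456 → (0.361, 0.431).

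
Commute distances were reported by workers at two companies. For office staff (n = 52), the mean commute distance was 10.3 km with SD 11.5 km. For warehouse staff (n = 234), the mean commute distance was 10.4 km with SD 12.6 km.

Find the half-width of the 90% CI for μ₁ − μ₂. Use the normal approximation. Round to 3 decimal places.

2.953

SE₁ = s₁/√n₁ = 11.5/√52 = 1.5948; SE₂ = 12.6/√234 = 0.8237.
Independent samples, unequal variances: SE_diff = √(SE₁² + SE₂²) = √(2.54338704 + 0.67848169) = 1.7950.
z* = 1.645, so margin of error = 1.645 × 1.7950 = 2.9528.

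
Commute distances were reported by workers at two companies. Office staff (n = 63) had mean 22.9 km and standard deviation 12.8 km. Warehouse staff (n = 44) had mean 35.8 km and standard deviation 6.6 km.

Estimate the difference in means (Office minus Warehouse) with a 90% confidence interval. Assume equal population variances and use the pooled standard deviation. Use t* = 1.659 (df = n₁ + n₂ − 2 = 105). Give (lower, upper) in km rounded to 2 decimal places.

Pooled variance s_p² = [62·12.8² + 43·6.6²] / (63+44−2) = 114.5825, so s_p = 10.7043.
SE_diff = s_p·√(1/n₁ + 1/n₂) = 10.7043·√(1/63 + 1/44) = 2.1031.
t* = 1.659; margin = 1.659 × 2.1031 = 3.4890.
Difference = 22.9 − 35.8 = -12.9000.
-12.9000 ± 3.4890 → (-16.39, -9.41).

(-16.39, -9.41)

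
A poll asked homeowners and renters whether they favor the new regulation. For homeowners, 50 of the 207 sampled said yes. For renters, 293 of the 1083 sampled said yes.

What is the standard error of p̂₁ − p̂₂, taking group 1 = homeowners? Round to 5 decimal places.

Sample proportions: 50/207 = 0.2415, 293/1083 = 0.2705.
Each SE is √(p̂(1−p̂)/n): √(0.2415·0.7585/207) = 0.02975 and √(0.2705·0.7295/1083) = 0.01350.
SE(p̂₁ − p̂₂) = √(SE₁² + SE₂²) = √(0.0008850625 + 0.00018225) = 0.03267, since the two samples are independent.

0.03267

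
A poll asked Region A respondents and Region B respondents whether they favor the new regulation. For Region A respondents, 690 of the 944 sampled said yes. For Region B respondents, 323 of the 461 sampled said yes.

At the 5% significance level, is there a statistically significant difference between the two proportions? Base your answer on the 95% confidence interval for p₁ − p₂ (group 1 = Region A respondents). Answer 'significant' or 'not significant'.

p̂₁ = 690/944 = 0.7309 and p̂₂ = 323/461 = 0.7007.
SE₁ = √(p̂₁(1−p̂₁)/n₁) = √(0.7309·0.2691/944) = 0.01443; SE₂ = √(0.7007·0.2993/461) = 0.02133.
Independent samples: SE of the difference = √(SE₁² + SE₂²) = √(0.0002082249 + 0.0004549689) = 0.02575.
z* for 95% confidence is 1.960, so the margin of error is 1.960 × 0.02575 = 0.05047.
Point estimate p̂₁ − p̂₂ = 0.7309 − 0.7007 = 0.0302.
0.0302 ± 0.05047 → (-0.02027, 0.08067).
The interval (-0.02027, 0.08067) contains 0, so the difference is not significant.

not significant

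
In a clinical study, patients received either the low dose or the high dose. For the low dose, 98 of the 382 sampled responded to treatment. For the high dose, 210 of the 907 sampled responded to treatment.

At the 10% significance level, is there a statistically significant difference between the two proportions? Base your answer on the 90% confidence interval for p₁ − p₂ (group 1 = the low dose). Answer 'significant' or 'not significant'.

p̂₁ = 98/382 = 0.2565 and p̂₂ = 210/907 = 0.2315.
SE₁ = √(p̂₁(1−p̂₁)/n₁) = √(0.2565·0.7435/382) = 0.02234; SE₂ = √(0.2315·0.7685/907) = 0.01401.
Independent samples: SE of the difference = √(SE₁² + SE₂²) = √(0.0004990756 + 0.0001962801) = 0.02637.
z* for 90% confidence is 1.645, so the margin of error is 1.645 × 0.02637 = 0.04338.
Point estimate p̂₁ − p̂₂ = 0.2565 − 0.2315 = 0.0250.
0.0250 ± 0.04338 → (-0.01838, 0.06838).
The interval (-0.01838, 0.06838) contains 0, so the difference is not significant.

not significant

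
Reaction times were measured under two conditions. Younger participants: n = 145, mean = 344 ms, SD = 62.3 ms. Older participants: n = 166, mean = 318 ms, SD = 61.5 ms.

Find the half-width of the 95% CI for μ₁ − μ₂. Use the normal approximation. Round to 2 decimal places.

13.80

Per-group SEs: s₁/√n₁ = 62.3/√145 = 5.1737, s₂/√n₂ = 61.5/√166 = 4.7733.
Unpooled SE of the difference: √(26.76717169 + 22.78439289) = 7.0393.
Margin of error = z* · SE = 1.960 × 7.0393 = 13.7970.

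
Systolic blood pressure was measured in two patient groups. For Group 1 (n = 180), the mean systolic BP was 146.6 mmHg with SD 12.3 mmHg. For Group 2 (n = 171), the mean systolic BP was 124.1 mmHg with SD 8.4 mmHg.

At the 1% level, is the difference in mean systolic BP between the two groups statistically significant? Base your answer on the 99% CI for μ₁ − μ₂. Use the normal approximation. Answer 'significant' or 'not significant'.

Per-group SEs: s₁/√n₁ = 12.3/√180 = 0.9168, s₂/√n₂ = 8.4/√171 = 0.6424.
Unpooled SE of the difference: √(0.84052224 + 0.41267776) = 1.1195.
Margin of error = z* · SE = 2.576 × 1.1195 = 2.8838.
x̄₁ − x̄₂ = 146.6 − 124.1 = 22.5000.
CI: 22.5000 ± 2.8838 = (19.6162, 25.3838).
The interval (19.6162, 25.3838) does not contain 0, so the difference is significant.

significant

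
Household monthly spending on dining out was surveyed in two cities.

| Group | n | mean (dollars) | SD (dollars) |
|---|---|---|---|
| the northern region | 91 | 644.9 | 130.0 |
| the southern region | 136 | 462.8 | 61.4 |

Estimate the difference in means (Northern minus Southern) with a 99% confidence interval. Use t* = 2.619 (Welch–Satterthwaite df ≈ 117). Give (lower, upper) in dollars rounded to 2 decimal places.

Per-group SEs: s₁/√n₁ = 130.0/√91 = 13.6277, s₂/√n₂ = 61.4/√136 = 5.2650.
Unpooled SE of the difference: √(185.71420729 + 27.720225) = 14.6094.
Margin of error = t* · SE = 2.619 × 14.6094 = 38.2620.
x̄₁ − x̄₂ = 644.9 − 462.8 = 182.1000.
CI: 182.1000 ± 38.2620 = (143.84, 220.36).

(143.84, 220.36)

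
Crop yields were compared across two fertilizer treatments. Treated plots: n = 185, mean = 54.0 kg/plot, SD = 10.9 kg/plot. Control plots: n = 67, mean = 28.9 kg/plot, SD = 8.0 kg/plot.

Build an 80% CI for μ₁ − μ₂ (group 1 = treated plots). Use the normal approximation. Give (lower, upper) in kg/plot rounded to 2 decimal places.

(23.48, 26.72)

Standard errors of each mean: 10.9/√185 = 0.8014 and 8.0/√67 = 0.9774.
SE(x̄₁ − x̄₂) = √(0.8014² + 0.9774²) = 1.2639 for independent samples with unequal variances.
With z* = 1.282, the margin is 1.282 × 1.2639 = 1.6203.
x̄₁ − x̄₂ = 54.0 − 28.9 = 25.1000; the interval is 25.1000 ± 1.6203 = (23.48, 26.72).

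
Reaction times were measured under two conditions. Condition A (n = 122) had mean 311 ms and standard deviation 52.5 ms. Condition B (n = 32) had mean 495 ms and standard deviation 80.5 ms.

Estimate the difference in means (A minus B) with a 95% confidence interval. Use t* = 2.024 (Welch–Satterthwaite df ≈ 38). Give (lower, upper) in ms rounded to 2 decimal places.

Per-group SEs: s₁/√n₁ = 52.5/√122 = 4.7531, s₂/√n₂ = 80.5/√32 = 14.2305.
Unpooled SE of the difference: √(22.59195961 + 202.50713025) = 15.0033.
Margin of error = t* · SE = 2.024 × 15.0033 = 30.3667.
x̄₁ − x̄₂ = 311 − 495 = -184.0000.
CI: -184.0000 ± 30.3667 = (-214.37, -153.63).

(-214.37, -153.63)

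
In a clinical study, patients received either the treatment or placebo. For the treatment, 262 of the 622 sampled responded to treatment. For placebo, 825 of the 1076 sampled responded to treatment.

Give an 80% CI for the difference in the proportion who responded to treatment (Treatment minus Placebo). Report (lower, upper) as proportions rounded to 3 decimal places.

(-0.376, -0.315)

p̂₁ = 262/622 = 0.4212 and p̂₂ = 825/1076 = 0.7667.
SE₁ = √(p̂₁(1−p̂₁)/n₁) = √(0.4212·0.5788/622) = 0.01980; SE₂ = √(0.7667·0.2333/1076) = 0.01289.
Independent samples: SE of the difference = √(SE₁² + SE₂²) = √(0.00039204 + 0.0001661521) = 0.02363.
z* for 80% confidence is 1.282, so the margin of error is 1.282 × 0.02363 = 0.03029.
Point estimate p̂₁ − p̂₂ = 0.4212 − 0.7667 = -0.3455.
-0.3455 ± 0.03029 → (-0.376, -0.315).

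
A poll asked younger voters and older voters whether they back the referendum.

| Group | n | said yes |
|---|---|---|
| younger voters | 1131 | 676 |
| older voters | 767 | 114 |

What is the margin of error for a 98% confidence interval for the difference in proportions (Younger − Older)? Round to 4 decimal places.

First, p̂₁ = 676/1131 = 0.5977; p̂₂ = 114/767 = 0.1486.
The two standard errors are √(0.5977×0.4023/1131) = 0.01458 and √(0.1486×0.8514/767) = 0.01284.
Because the samples are independent, SE_diff = √(0.01458² + 0.01284²) = 0.01943.
Using z* = 2.326 for 98%, ME = 2.326 × 0.01943 = 0.04519.

0.0452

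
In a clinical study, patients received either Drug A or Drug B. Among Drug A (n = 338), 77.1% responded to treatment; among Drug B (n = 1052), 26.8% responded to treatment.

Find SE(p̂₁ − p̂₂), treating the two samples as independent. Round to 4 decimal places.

0.0266

Each SE is √(p̂(1−p̂)/n): √(0.7710·0.2290/338) = 0.02286 and √(0.2680·0.7320/1052) = 0.01366.
SE(p̂₁ − p̂₂) = √(SE₁² + SE₂²) = √(0.0005225796 + 0.0001865956) = 0.02663, since the two samples are independent.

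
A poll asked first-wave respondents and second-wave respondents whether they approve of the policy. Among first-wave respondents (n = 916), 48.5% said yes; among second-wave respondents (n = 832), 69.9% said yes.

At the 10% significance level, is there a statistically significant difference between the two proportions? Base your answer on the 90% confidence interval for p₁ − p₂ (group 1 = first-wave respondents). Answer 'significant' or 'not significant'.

Each SE is √(p̂(1−p̂)/n): √(0.4850·0.5150/916) = 0.01651 and √(0.6990·0.3010/832) = 0.01590.
SE(p̂₁ − p̂₂) = √(SE₁² + SE₂²) = √(0.0002725801 + 0.00025281) = 0.02292, since the two samples are independent.
At 90% confidence z* = 1.645; margin = 1.645 × 0.02292 = 0.03770.
The difference is 0.4850 − 0.6990 = -0.2140, so the interval is -0.2140 ± 0.03770 = (-0.25170, -0.17630).
The interval (-0.25170, -0.17630) does not contain 0, so the difference is significant.

significant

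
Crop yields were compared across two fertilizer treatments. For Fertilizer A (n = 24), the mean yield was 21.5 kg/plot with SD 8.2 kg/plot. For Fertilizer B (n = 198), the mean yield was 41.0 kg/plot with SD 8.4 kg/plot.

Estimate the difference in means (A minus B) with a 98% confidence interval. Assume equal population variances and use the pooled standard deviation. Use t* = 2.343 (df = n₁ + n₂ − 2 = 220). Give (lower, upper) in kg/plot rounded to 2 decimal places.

(-23.74, -15.26)

Pooled variance s_p² = [23·8.2² + 197·8.4²] / (24+198−2) = 70.2129, so s_p = 8.3793.
SE_diff = s_p·√(1/n₁ + 1/n₂) = 8.3793·√(1/24 + 1/198) = 1.8111.
t* = 2.343; margin = 2.343 × 1.8111 = 4.2434.
Difference = 21.5 − 41.0 = -19.5000.
-19.5000 ± 4.2434 → (-23.74, -15.26).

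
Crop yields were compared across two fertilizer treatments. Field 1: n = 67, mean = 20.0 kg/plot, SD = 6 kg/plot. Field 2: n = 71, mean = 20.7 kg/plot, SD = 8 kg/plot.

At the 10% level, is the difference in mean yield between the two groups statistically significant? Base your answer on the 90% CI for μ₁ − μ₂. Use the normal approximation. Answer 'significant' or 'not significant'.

SE₁ = s₁/√n₁ = 6/√67 = 0.7330; SE₂ = 8/√71 = 0.9494.
Independent samples, unequal variances: SE_diff = √(SE₁² + SE₂²) = √(0.537289 + 0.90136036) = 1.1994.
z* = 1.645, so margin of error = 1.645 × 1.1994 = 1.9730.
Difference in means = 20.0 − 20.7 = -0.7000.
-0.7000 ± 1.9730 → (-2.6730, 1.2730).
The interval (-2.6730, 1.2730) contains 0, so the difference is not significant.

not significant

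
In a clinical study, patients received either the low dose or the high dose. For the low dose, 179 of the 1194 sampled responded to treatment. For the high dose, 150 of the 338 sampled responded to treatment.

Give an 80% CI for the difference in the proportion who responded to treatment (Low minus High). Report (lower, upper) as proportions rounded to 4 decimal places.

(-0.3310, -0.2568)

p̂₁ = 179/1194 = 0.1499 and p̂₂ = 150/338 = 0.4438.
SE₁ = √(p̂₁(1−p̂₁)/n₁) = √(0.1499·0.8501/1194) = 0.01033; SE₂ = √(0.4438·0.5562/338) = 0.02702.
Independent samples: SE of the difference = √(SE₁² + SE₂²) = √(0.0001067089 + 0.0007300804) = 0.02893.
z* for 80% confidence is 1.282, so the margin of error is 1.282 × 0.02893 = 0.03709.
Point estimate p̂₁ − p̂₂ = 0.1499 − 0.4438 = -0.2939.
-0.2939 ± 0.03709 → (-0.3310, -0.2568).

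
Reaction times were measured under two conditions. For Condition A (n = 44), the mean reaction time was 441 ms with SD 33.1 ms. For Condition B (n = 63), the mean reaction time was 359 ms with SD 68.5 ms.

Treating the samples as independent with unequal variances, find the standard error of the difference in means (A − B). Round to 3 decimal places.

Per-group SEs: s₁/√n₁ = 33.1/√44 = 4.9900, s₂/√n₂ = 68.5/√63 = 8.6302.
Unpooled SE of the difference: √(24.9001 + 74.48035204) = 9.9690.

9.969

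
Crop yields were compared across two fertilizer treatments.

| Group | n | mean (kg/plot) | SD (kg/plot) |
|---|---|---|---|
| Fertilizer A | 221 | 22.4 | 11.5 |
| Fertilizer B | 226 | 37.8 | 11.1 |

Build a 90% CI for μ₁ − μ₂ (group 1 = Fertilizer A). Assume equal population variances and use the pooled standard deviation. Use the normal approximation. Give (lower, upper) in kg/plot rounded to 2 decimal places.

s_p = √[((n₁−1)s₁² + (n₂−1)s₂²)/(n₁+n₂−2)] = √[(220·11.5² + 225·11.1²)/445] = 11.2995.
SE = 11.2995·√(1/221 + 1/226) = 1.0690.
With z* = 1.645, margin = 1.645 × 1.0690 = 1.7585.
x̄₁ − x̄₂ = 22.4 − 37.8 = -15.4000; interval -15.4000 ± 1.7585 = (-17.16, -13.64).

(-17.16, -13.64)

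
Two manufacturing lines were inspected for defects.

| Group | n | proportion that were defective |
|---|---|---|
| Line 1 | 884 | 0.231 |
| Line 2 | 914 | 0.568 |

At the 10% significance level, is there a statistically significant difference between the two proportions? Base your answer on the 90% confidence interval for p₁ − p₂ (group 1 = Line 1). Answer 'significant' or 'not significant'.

The two standard errors are √(0.2310×0.7690/884) = 0.01418 and √(0.5680×0.4320/914) = 0.01638.
Because the samples are independent, SE_diff = √(0.01418² + 0.01638²) = 0.02167.
Using z* = 1.645 for 90%, ME = 1.645 × 0.02167 = 0.03565.
p̂₁ − p̂₂ = -0.3370; interval -0.3370 ± 0.03565 gives (-0.37265, -0.30135).
The interval (-0.37265, -0.30135) does not contain 0, so the difference is significant.

significant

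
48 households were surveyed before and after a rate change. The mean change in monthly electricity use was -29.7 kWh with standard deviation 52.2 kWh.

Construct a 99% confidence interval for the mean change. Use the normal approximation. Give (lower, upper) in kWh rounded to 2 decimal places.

This is a matched-pairs design, so SE = s_d/√n = 52.2/√48 = 7.5344.
Margin = 2.576 × 7.5344 = 19.4086; the interval is -29.7 ± 19.4086 = (-49.11, -10.29).

(-49.11, -10.29)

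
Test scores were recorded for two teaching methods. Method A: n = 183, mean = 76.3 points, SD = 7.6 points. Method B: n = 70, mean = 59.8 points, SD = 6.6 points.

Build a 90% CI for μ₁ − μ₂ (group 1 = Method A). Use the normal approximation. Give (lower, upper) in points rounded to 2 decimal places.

(14.91, 18.09)

Per-group SEs: s₁/√n₁ = 7.6/√183 = 0.5618, s₂/√n₂ = 6.6/√70 = 0.7889.
Unpooled SE of the difference: √(0.31561924 + 0.62236321) = 0.9685.
Margin of error = z* · SE = 1.645 × 0.9685 = 1.5932.
x̄₁ − x̄₂ = 76.3 − 59.8 = 16.5000.
CI: 16.5000 ± 1.5932 = (14.91, 18.09).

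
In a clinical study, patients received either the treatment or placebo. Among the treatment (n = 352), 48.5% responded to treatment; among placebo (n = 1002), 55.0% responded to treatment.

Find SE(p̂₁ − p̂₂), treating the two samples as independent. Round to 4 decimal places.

The two standard errors are √(0.4850×0.5150/352) = 0.02664 and √(0.5500×0.4500/1002) = 0.01572.
Because the samples are independent, SE_diff = √(0.02664² + 0.01572²) = 0.03093.

0.0309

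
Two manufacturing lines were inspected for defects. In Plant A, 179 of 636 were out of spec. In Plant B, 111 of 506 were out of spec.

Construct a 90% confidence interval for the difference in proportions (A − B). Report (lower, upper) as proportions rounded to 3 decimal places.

First, p̂₁ = 179/636 = 0.2814; p̂₂ = 111/506 = 0.2194.
The two standard errors are √(0.2814×0.7186/636) = 0.01783 and √(0.2194×0.7806/506) = 0.01840.
Because the samples are independent, SE_diff = √(0.01783² + 0.01840²) = 0.02562.
Using z* = 1.645 for 90%, ME = 1.645 × 0.02562 = 0.04214.
p̂₁ − p̂₂ = 0.0620; interval 0.0620 ± 0.04214 gives (0.020, 0.104).

(0.020, 0.104)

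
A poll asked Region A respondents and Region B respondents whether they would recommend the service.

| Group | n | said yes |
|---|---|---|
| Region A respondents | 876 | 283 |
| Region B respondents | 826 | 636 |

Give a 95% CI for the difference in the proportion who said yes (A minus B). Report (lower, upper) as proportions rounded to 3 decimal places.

p̂₁ = 283/876 = 0.3231 and p̂₂ = 636/826 = 0.7700.
SE₁ = √(p̂₁(1−p̂₁)/n₁) = √(0.3231·0.6769/876) = 0.01580; SE₂ = √(0.7700·0.2300/826) = 0.01464.
Independent samples: SE of the difference = √(SE₁² + SE₂²) = √(0.00024964 + 0.0002143296) = 0.02154.
z* for 95% confidence is 1.960, so the margin of error is 1.960 × 0.02154 = 0.04222.
Point estimate p̂₁ − p̂₂ = 0.3231 − 0.7700 = -0.4469.
-0.4469 ± 0.04222 → (-0.489, -0.405).

(-0.489, -0.405)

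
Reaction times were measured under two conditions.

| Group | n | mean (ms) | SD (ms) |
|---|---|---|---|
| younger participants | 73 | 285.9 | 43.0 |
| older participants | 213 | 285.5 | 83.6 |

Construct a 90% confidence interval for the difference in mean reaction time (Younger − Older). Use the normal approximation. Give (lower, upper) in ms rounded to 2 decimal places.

SE₁ = s₁/√n₁ = 43.0/√73 = 5.0328; SE₂ = 83.6/√213 = 5.7282.
Independent samples, unequal variances: SE_diff = √(SE₁² + SE₂²) = √(25.32907584 + 32.81227524) = 7.6250.
z* = 1.645, so margin of error = 1.645 × 7.6250 = 12.5431.
Difference in means = 285.9 − 285.5 = 0.4000.
0.4000 ± 12.5431 → (-12.14, 12.94).

(-12.14, 12.94)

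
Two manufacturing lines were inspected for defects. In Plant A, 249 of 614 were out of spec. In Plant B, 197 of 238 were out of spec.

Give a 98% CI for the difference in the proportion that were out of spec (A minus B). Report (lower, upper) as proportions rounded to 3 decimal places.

(-0.495, -0.349)

Sample proportions: 249/614 = 0.4055, 197/238 = 0.8277.
Each SE is √(p̂(1−p̂)/n): √(0.4055·0.5945/614) = 0.01981 and √(0.8277·0.1723/238) = 0.02448.
SE(p̂₁ − p̂₂) = √(SE₁² + SE₂²) = √(0.0003924361 + 0.0005992704) = 0.03149, since the two samples are independent.
At 98% confidence z* = 2.326; margin = 2.326 × 0.03149 = 0.07325.
The difference is 0.4055 − 0.8277 = -0.4222, so the interval is -0.4222 ± 0.07325 = (-0.495, -0.349).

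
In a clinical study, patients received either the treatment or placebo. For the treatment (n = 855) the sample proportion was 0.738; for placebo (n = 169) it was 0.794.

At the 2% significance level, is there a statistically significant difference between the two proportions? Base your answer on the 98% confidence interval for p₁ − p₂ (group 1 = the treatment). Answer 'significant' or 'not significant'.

not significant

The two standard errors are √(0.7380×0.2620/855) = 0.01504 and √(0.7940×0.2060/169) = 0.03111.
Because the samples are independent, SE_diff = √(0.01504² + 0.03111²) = 0.03455.
Using z* = 2.326 for 98%, ME = 2.326 × 0.03455 = 0.08036.
p̂₁ − p̂₂ = -0.0560; interval -0.0560 ± 0.08036 gives (-0.13636, 0.02436).
The interval (-0.13636, 0.02436) contains 0, so the difference is not significant.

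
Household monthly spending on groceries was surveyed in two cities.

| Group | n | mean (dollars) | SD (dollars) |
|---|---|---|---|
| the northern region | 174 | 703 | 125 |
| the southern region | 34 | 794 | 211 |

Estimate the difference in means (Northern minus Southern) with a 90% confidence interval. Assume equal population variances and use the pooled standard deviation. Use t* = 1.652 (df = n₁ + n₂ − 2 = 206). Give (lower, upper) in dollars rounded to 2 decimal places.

Pooled variance s_p² = [173·125² + 33·211²] / (174+34−2) = 20253.9709, so s_p = 142.3164.
SE_diff = s_p·√(1/n₁ + 1/n₂) = 142.3164·√(1/174 + 1/34) = 26.6853.
t* = 1.652; margin = 1.652 × 26.6853 = 44.0841.
Difference = 703 − 794 = -91.0000.
-91.0000 ± 44.0841 → (-135.08, -46.92).

(-135.08, -46.92)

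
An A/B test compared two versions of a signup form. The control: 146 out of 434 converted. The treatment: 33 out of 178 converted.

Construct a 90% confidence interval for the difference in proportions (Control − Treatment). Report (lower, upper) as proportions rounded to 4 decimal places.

First, p̂₁ = 146/434 = 0.3364; p̂₂ = 33/178 = 0.1854.
The two standard errors are √(0.3364×0.6636/434) = 0.02268 and √(0.1854×0.8146/178) = 0.02913.
Because the samples are independent, SE_diff = √(0.02268² + 0.02913²) = 0.03692.
Using z* = 1.645 for 90%, ME = 1.645 × 0.03692 = 0.06073.
p̂₁ − p̂₂ = 0.1510; interval 0.1510 ± 0.06073 gives (0.0903, 0.2117).

(0.0903, 0.2117)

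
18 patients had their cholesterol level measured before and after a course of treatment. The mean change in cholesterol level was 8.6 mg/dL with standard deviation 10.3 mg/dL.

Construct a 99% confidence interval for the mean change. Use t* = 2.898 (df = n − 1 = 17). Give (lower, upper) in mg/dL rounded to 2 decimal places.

(1.56, 15.64)

Paired design: SE = s_d/√n = 10.3/√18 = 2.4277.
t* = 2.898; margin of error = 2.898 × 2.4277 = 7.0355.
8.6 ± 7.0355 → (1.56, 15.64).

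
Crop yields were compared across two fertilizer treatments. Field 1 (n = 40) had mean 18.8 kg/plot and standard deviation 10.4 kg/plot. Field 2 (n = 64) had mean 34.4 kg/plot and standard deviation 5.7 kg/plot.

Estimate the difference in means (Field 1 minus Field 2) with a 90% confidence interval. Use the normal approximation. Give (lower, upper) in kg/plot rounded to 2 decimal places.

(-18.55, -12.65)

Per-group SEs: s₁/√n₁ = 10.4/√40 = 1.6444, s₂/√n₂ = 5.7/√64 = 0.7125.
Unpooled SE of the difference: √(2.70405136 + 0.50765625) = 1.7921.
Margin of error = z* · SE = 1.645 × 1.7921 = 2.9480.
x̄₁ − x̄₂ = 18.8 − 34.4 = -15.6000.
CI: -15.6000 ± 2.9480 = (-18.55, -12.65).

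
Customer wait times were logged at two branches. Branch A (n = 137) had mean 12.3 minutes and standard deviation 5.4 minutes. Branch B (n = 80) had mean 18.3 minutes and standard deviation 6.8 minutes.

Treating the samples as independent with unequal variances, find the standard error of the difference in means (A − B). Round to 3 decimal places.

0.889

Per-group SEs: s₁/√n₁ = 5.4/√137 = 0.4614, s₂/√n₂ = 6.8/√80 = 0.7603.
Unpooled SE of the difference: √(0.21288996 + 0.57805609) = 0.8894.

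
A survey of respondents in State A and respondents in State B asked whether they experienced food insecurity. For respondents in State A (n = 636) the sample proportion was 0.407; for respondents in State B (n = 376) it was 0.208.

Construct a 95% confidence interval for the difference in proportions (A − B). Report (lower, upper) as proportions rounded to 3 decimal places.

Each SE is √(p̂(1−p̂)/n): √(0.4070·0.5930/636) = 0.01948 and √(0.2080·0.7920/376) = 0.02093.
SE(p̂₁ − p̂₂) = √(SE₁² + SE₂²) = √(0.0003794704 + 0.0004380649) = 0.02859, since the two samples are independent.
At 95% confidence z* = 1.960; margin = 1.960 × 0.02859 = 0.05604.
The difference is 0.4070 − 0.2080 = 0.1990, so the interval is 0.1990 ± 0.05604 = (0.143, 0.255).

(0.143, 0.255)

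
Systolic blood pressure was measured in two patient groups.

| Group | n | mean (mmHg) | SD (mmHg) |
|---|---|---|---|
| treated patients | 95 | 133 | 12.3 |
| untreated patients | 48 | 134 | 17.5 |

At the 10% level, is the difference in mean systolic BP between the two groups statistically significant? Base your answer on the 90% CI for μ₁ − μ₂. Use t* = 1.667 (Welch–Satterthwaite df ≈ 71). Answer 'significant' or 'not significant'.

Per-group SEs: s₁/√n₁ = 12.3/√95 = 1.2620, s₂/√n₂ = 17.5/√48 = 2.5259.
Unpooled SE of the difference: √(1.592644 + 6.38017081) = 2.8236.
Margin of error = t* · SE = 1.667 × 2.8236 = 4.7069.
x̄₁ − x̄₂ = 133 − 134 = -1.0000.
CI: -1.0000 ± 4.7069 = (-5.7069, 3.7069).
The interval (-5.7069, 3.7069) contains 0, so the difference is not significant.

not significant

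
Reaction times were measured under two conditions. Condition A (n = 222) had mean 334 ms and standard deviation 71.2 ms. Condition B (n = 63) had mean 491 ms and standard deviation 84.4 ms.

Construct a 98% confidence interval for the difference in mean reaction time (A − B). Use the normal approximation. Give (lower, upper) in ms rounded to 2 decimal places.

(-184.12, -129.88)

SE₁ = s₁/√n₁ = 71.2/√222 = 4.7786; SE₂ = 84.4/√63 = 10.6334.
Independent samples, unequal variances: SE_diff = √(SE₁² + SE₂²) = √(22.83501796 + 113.06919556) = 11.6578.
z* = 2.326, so margin of error = 2.326 × 11.6578 = 27.1160.
Difference in means = 334 − 491 = -157.0000.
-157.0000 ± 27.1160 → (-184.12, -129.88).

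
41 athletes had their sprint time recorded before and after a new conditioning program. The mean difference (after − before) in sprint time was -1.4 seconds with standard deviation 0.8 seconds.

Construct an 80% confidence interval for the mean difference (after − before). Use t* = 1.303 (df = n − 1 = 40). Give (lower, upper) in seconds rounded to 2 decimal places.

(-1.56, -1.24)

Paired design: SE = s_d/√n = 0.8/√41 = 0.1249.
t* = 1.303; margin of error = 1.303 × 0.1249 = 0.1627.
-1.4 ± 0.1627 → (-1.56, -1.24).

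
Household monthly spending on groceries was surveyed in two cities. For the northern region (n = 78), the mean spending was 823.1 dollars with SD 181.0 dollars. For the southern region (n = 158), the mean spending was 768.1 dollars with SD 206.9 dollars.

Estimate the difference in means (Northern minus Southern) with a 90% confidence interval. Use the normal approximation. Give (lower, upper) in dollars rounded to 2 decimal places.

(11.76, 98.24)

Per-group SEs: s₁/√n₁ = 181.0/√78 = 20.4942, s₂/√n₂ = 206.9/√158 = 16.4601.
Unpooled SE of the difference: √(420.01223364 + 270.93489201) = 26.2859.
Margin of error = z* · SE = 1.645 × 26.2859 = 43.2403.
x̄₁ − x̄₂ = 823.1 − 768.1 = 55.0000.
CI: 55.0000 ± 43.2403 = (11.76, 98.24).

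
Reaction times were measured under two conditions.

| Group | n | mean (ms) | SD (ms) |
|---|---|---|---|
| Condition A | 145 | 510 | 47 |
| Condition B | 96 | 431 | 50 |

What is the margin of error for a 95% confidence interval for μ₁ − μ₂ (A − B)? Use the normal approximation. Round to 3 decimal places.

Standard errors of each mean: 47/√145 = 3.9031 and 50/√96 = 5.1031.
SE(x̄₁ − x̄₂) = √(3.9031² + 5.1031²) = 6.4246 for independent samples with unequal variances.
With z* = 1.960, the margin is 1.960 × 6.4246 = 12.5922.

12.592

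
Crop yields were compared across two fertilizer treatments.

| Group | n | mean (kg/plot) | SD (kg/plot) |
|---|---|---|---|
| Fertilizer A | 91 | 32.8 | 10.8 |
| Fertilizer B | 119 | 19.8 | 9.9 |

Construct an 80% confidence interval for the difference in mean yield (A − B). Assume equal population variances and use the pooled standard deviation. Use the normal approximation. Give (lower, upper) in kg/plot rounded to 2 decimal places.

Pooled variance s_p² = [90·10.8² + 118·9.9²] / (91+119−2) = 106.0711, so s_p = 10.2991.
SE_diff = s_p·√(1/n₁ + 1/n₂) = 10.2991·√(1/91 + 1/119) = 1.4342.
z* = 1.282; margin = 1.282 × 1.4342 = 1.8386.
Difference = 32.8 − 19.8 = 13.0000.
13.0000 ± 1.8386 → (11.16, 14.84).

(11.16, 14.84)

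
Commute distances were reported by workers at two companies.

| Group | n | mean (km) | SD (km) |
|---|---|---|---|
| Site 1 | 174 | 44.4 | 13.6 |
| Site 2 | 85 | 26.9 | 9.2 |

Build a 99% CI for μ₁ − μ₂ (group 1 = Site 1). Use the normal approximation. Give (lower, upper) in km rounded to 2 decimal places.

(13.80, 21.20)

Per-group SEs: s₁/√n₁ = 13.6/√174 = 1.0310, s₂/√n₂ = 9.2/√85 = 0.9979.
Unpooled SE of the difference: √(1.062961 + 0.99580441) = 1.4348.
Margin of error = z* · SE = 2.576 × 1.4348 = 3.6960.
x̄₁ − x̄₂ = 44.4 − 26.9 = 17.5000.
CI: 17.5000 ± 3.6960 = (13.80, 21.20).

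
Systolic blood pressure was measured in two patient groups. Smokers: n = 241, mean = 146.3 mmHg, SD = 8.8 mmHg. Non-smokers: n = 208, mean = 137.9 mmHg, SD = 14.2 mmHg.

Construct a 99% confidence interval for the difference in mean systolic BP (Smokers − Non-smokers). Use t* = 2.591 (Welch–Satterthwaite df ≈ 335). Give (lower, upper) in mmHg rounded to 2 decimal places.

SE₁ = s₁/√n₁ = 8.8/√241 = 0.5669; SE₂ = 14.2/√208 = 0.9846.
Independent samples, unequal variances: SE_diff = √(SE₁² + SE₂²) = √(0.32137561 + 0.96943716) = 1.1361.
t* = 2.591, so margin of error = 2.591 × 1.1361 = 2.9436.
Difference in means = 146.3 − 137.9 = 8.4000.
8.4000 ± 2.9436 → (5.46, 11.34).

(5.46, 11.34)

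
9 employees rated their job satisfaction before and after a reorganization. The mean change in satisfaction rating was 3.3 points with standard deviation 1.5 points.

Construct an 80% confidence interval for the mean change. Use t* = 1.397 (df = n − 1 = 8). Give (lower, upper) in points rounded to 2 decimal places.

Paired design: SE = s_d/√n = 1.5/√9 = 0.5000.
t* = 1.397; margin of error = 1.397 × 0.5000 = 0.6985.
3.3 ± 0.6985 → (2.60, 4.00).

(2.60, 4.00)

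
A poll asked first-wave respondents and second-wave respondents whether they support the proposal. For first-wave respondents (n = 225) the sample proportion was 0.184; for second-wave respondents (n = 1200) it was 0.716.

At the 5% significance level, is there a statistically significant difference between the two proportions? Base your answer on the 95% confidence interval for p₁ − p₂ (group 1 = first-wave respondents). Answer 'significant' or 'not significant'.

significant

SE₁ = √(p̂₁(1−p̂₁)/n₁) = √(0.1840·0.8160/225) = 0.02583; SE₂ = √(0.7160·0.2840/1200) = 0.01302.
Independent samples: SE of the difference = √(SE₁² + SE₂²) = √(0.0006671889 + 0.0001695204) = 0.02893.
z* for 95% confidence is 1.960, so the margin of error is 1.960 × 0.02893 = 0.05670.
Point estimate p̂₁ − p̂₂ = 0.1840 − 0.7160 = -0.5320.
-0.5320 ± 0.05670 → (-0.58870, -0.47530).
The interval (-0.58870, -0.47530) does not contain 0, so the difference is significant.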